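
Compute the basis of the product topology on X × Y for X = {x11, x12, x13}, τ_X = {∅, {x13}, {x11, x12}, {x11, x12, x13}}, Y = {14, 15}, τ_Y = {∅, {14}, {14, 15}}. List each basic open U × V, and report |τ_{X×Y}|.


Basis B = {∅ × ∅, {x13} × {14}, {x11, x12} × {14}, {x13} × {14, 15}, {x11, x12, x13} × {14}, {x11, x12} × {14, 15}, {x11, x12, x13} × {14, 15}}; |τ_{X×Y}| = 9.

Enumerate products U × V with U ∈ τ_X, V ∈ τ_Y (deduplicated):
  ∅ × ∅ = {} (∅)
  {x13} × {14} = {(x13,14)}
  {x11, x12} × {14} = {(x11,14), (x12,14)}
  {x13} × {14, 15} = {(x13,14), (x13,15)}
  {x11, x12, x13} × {14} = {(x11,14), (x12,14), (x13,14)}
  {x11, x12} × {14, 15} = {(x11,14), (x11,15), (x12,14), (x12,15)}
  {x11, x12, x13} × {14, 15} = {(x11,14), (x11,15), (x12,14), (x12,15), (x13,14), (x13,15)}
These 7 distinct sets form the basis B.
Close under arbitrary unions to get τ_{X×Y}; counting gives |τ_{X×Y}| = 9.


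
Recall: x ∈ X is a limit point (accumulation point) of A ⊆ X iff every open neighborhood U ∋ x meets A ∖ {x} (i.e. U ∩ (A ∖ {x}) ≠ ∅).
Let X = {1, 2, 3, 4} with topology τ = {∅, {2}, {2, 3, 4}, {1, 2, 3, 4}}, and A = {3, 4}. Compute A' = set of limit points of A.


A' = {1, 3, 4}

For each x ∈ X, list the open sets U ∈ τ with x ∈ U, then check whether U ∩ (A ∖ {x}) ≠ ∅ for every such U.
  x = 1: opens ∋ x are {1, 2, 3, 4}; each meets A ∖ {1}, so x IS a limit point.
  x = 2: open {2} ∋ x has {2} ∩ (A ∖ {2}) = ∅, so x is NOT a limit point.
  x = 3: opens ∋ x are {2, 3, 4}, {1, 2, 3, 4}; each meets A ∖ {3}, so x IS a limit point.
  x = 4: opens ∋ x are {2, 3, 4}, {1, 2, 3, 4}; each meets A ∖ {4}, so x IS a limit point.
Collecting: A' = {1, 3, 4}.


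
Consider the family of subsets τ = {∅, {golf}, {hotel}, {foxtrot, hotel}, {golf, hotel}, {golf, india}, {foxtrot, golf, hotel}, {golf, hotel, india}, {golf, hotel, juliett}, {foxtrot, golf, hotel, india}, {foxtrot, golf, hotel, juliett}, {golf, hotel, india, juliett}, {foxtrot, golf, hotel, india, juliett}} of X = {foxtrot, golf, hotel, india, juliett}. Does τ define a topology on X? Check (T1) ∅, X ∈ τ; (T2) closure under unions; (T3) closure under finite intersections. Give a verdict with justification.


τ IS a topology on X.

Axiom (T1): ∅ ∈ τ? Yes; X ∈ τ? Yes.
Axiom (T2/T3): check pairwise unions and intersections of members of τ.
All pairwise intersections and unions checked — each lies in τ. Therefore τ satisfies (T1), (T2), (T3): it IS a topology on X.


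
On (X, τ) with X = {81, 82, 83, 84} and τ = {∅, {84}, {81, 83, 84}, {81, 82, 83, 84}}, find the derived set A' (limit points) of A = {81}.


A' = {82, 83}

For each x ∈ X, list the open sets U ∈ τ with x ∈ U, then check whether U ∩ (A ∖ {x}) ≠ ∅ for every such U.
  x = 81: open {81, 83, 84} ∋ x has {81, 83, 84} ∩ (A ∖ {81}) = ∅, so x is NOT a limit point.
  x = 82: opens ∋ x are {81, 82, 83, 84}; each meets A ∖ {82}, so x IS a limit point.
  x = 83: opens ∋ x are {81, 83, 84}, {81, 82, 83, 84}; each meets A ∖ {83}, so x IS a limit point.
  x = 84: open {84} ∋ x has {84} ∩ (A ∖ {84}) = ∅, so x is NOT a limit point.
Collecting: A' = {82, 83}.


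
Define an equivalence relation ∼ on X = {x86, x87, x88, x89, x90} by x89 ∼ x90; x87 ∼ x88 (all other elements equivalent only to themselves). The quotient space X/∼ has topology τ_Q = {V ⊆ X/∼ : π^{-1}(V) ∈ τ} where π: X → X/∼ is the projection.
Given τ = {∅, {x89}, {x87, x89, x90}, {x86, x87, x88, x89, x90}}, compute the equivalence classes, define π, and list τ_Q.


X/∼ = {[x86], [x87=x88], [x89=x90]}; |τ_Q| = 2.

Equivalence classes: [x86], [x87=x88], [x89=x90].
Quotient map π: X → X/∼ sends x86 ↦ [x86], x87 ↦ [x87=x88], x88 ↦ [x87=x88], x89 ↦ [x89=x90], x90 ↦ [x89=x90].
For each subset V ⊆ X/∼, compute π^{-1}(V) ⊆ X and check whether π^{-1}(V) ∈ τ. V is open in τ_Q iff π^{-1}(V) ∈ τ.
  V = {}: π^{-1}(V) = ∅ ∈ τ ✓.
  V = {[x86]}: π^{-1}(V) = {x86} ∉ τ ✗.
  V = {[x87=x88]}: π^{-1}(V) = {x87, x88} ∉ τ ✗.
  V = {[x86], [x87=x88]}: π^{-1}(V) = {x86, x87, x88} ∉ τ ✗.
  V = {[x89=x90]}: π^{-1}(V) = {x89, x90} ∉ τ ✗.
  V = {[x86], [x89=x90]}: π^{-1}(V) = {x86, x89, x90} ∉ τ ✗.
  V = {[x87=x88], [x89=x90]}: π^{-1}(V) = {x87, x88, x89, x90} ∉ τ ✗.
  V = {[x86], [x87=x88], [x89=x90]}: π^{-1}(V) = {x86, x87, x88, x89, x90} ∈ τ ✓.
Open sets in the quotient: τ_Q = {{}, {[x86], [x87=x88], [x89=x90]}} (2 elements).


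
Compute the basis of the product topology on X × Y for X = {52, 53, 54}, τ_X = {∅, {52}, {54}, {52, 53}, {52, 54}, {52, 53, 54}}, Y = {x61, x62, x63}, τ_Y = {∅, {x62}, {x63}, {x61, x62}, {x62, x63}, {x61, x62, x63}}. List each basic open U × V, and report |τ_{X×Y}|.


Basis B = {∅ × ∅, {52} × {x62}, {52} × {x63}, {54} × {x62}, {54} × {x63}, {52} × {x61, x62}, {52} × {x62, x63}, {52, 53} × {x62}, {52, 54} × {x62}, {52, 53} × {x63}, {52, 54} × {x63}, {54} × {x61, x62}, {54} × {x62, x63}, {52} × {x61, x62, x63}, {52, 53, 54} × {x62}, {52, 53, 54} × {x63}, {54} × {x61, x62, x63}, {52, 53} × {x61, x62}, {52, 54} × {x61, x62}, {52, 53} × {x62, x63}, {52, 54} × {x62, x63}, {52, 53} × {x61, x62, x63}, {52, 54} × {x61, x62, x63}, {52, 53, 54} × {x61, x62}, {52, 53, 54} × {x62, x63}, {52, 53, 54} × {x61, x62, x63}}; |τ_{X×Y}| = 108.

Enumerate products U × V with U ∈ τ_X, V ∈ τ_Y (deduplicated):
  ∅ × ∅ = {} (∅)
  {52} × {x62} = {(52,x62)}
  {52} × {x63} = {(52,x63)}
  {54} × {x62} = {(54,x62)}
  {54} × {x63} = {(54,x63)}
  {52} × {x61, x62} = {(52,x61), (52,x62)}
  {52} × {x62, x63} = {(52,x62), (52,x63)}
  {52, 53} × {x62} = {(52,x62), (53,x62)}
  {52, 54} × {x62} = {(52,x62), (54,x62)}
  {52, 53} × {x63} = {(52,x63), (53,x63)}
  {52, 54} × {x63} = {(52,x63), (54,x63)}
  {54} × {x61, x62} = {(54,x61), (54,x62)}
  {54} × {x62, x63} = {(54,x62), (54,x63)}
  {52} × {x61, x62, x63} = {(52,x61), (52,x62), (52,x63)}
  {52, 53, 54} × {x62} = {(52,x62), (53,x62), (54,x62)}
  {52, 53, 54} × {x63} = {(52,x63), (53,x63), (54,x63)}
  {54} × {x61, x62, x63} = {(54,x61), (54,x62), (54,x63)}
  {52, 53} × {x61, x62} = {(52,x61), (52,x62), (53,x61), (53,x62)}
  {52, 54} × {x61, x62} = {(52,x61), (52,x62), (54,x61), (54,x62)}
  {52, 53} × {x62, x63} = {(52,x62), (52,x63), (53,x62), (53,x63)}
  {52, 54} × {x62, x63} = {(52,x62), (52,x63), (54,x62), (54,x63)}
  {52, 53} × {x61, x62, x63} = {(52,x61), (52,x62), (52,x63), (53,x61), (53,x62), (53,x63)}
  {52, 54} × {x61, x62, x63} = {(52,x61), (52,x62), (52,x63), (54,x61), (54,x62), (54,x63)}
  {52, 53, 54} × {x61, x62} = {(52,x61), (52,x62), (53,x61), (53,x62), (54,x61), (54,x62)}
  {52, 53, 54} × {x62, x63} = {(52,x62), (52,x63), (53,x62), (53,x63), (54,x62), (54,x63)}
  {52, 53, 54} × {x61, x62, x63} = {(52,x61), (52,x62), (52,x63), (53,x61), (53,x62), (53,x63), (54,x61), (54,x62), (54,x63)}
These 26 distinct sets form the basis B.
Close under arbitrary unions to get τ_{X×Y}; counting gives |τ_{X×Y}| = 108.


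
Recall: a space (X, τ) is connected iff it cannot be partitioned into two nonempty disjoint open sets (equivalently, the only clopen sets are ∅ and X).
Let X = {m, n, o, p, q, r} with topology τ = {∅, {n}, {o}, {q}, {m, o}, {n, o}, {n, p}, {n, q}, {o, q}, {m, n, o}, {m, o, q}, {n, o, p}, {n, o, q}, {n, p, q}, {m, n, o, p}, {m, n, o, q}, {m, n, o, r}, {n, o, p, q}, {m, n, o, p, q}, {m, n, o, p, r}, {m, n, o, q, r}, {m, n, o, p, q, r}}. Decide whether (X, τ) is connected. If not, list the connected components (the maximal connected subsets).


(X, τ) is disconnected; components = [{q}, {m, n, o, p, r}].

Find clopen sets (U ∈ τ with X ∖ U ∈ τ):
  U = ∅, X ∖ U = {m, n, o, p, q, r} — both open, so U is clopen.
  U = {q}, X ∖ U = {m, n, o, p, r} — both open, so U is clopen.
  U = {m, n, o, p, r}, X ∖ U = {q} — both open, so U is clopen.
  U = {m, n, o, p, q, r}, X ∖ U = ∅ — both open, so U is clopen.
Nontrivial clopen(s) exist: e.g. {m, n, o, p, r}. So (X, τ) is disconnected.
Compute connected components by grouping points that agree on all clopens:
  component: {q}
  component: {m, n, o, p, r}


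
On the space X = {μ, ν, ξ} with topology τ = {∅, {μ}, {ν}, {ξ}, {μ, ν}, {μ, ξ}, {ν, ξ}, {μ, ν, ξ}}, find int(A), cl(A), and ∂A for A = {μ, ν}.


int(A) = {μ, ν}, cl(A) = {μ, ν}, ∂A = ∅.

Closed sets in (X, τ) are complements of opens:
  closed(X, τ) = {∅, {μ}, {ν}, {ξ}, {μ, ν}, {μ, ξ}, {ν, ξ}, {μ, ν, ξ}}.
int(A) = ⋃ {U ∈ τ : U ⊆ A}. Opens contained in A: ∅, {μ}, {ν}, {μ, ν}.
Taking the union of these: int(A) = {μ, ν}.
cl(A) = ⋂ {C closed : A ⊆ C}. Closed sets containing A: {μ, ν}, {μ, ν, ξ}.
Intersecting these: cl(A) = {μ, ν}.
∂A = cl(A) ∖ int(A) = {μ, ν} ∖ {μ, ν} = ∅.


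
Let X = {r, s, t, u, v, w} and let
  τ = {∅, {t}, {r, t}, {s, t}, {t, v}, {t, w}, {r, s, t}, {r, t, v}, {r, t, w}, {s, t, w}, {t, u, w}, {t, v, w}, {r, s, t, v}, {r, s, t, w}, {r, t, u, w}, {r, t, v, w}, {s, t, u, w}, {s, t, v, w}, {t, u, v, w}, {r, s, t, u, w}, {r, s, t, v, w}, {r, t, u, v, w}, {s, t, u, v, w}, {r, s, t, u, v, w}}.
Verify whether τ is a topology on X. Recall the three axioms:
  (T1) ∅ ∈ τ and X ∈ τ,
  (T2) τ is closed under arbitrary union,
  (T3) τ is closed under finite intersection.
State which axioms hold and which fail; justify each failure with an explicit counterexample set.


τ is NOT a topology on X.

Axiom (T1): ∅ ∈ τ? Yes; X ∈ τ? Yes.
Axiom (T2/T3): check pairwise unions and intersections of members of τ.
Counterexample for (T2): {s, t} ∪ {t, v} = {s, t, v} ∉ τ. Therefore τ is NOT a topology.


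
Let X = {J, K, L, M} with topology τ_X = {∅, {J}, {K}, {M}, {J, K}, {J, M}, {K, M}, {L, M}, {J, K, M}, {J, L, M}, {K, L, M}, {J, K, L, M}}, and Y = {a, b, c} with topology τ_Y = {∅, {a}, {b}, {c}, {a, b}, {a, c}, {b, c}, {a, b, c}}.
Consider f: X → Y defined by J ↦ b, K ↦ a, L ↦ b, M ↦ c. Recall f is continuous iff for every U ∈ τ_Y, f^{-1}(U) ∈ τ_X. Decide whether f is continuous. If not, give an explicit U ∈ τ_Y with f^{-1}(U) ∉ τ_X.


f is NOT continuous.

Compute f^{-1}(U) for each U ∈ τ_Y:
  U = ∅: f^{-1}(U) = ∅ ∈ τ_X ✓.
  U = {a}: f^{-1}(U) = {K} ∈ τ_X ✓.
  U = {b}: f^{-1}(U) = {J, L} ∉ τ_X ✗.
  U = {c}: f^{-1}(U) = {M} ∈ τ_X ✓.
  U = {a, b}: f^{-1}(U) = {J, K, L} ∉ τ_X ✗.
  U = {a, c}: f^{-1}(U) = {K, M} ∈ τ_X ✓.
  U = {b, c}: f^{-1}(U) = {J, L, M} ∈ τ_X ✓.
  U = {a, b, c}: f^{-1}(U) = {J, K, L, M} ∈ τ_X ✓.
Found U = {b} with f^{-1}(U) = {J, L} not in τ_X. Therefore f is NOT continuous.


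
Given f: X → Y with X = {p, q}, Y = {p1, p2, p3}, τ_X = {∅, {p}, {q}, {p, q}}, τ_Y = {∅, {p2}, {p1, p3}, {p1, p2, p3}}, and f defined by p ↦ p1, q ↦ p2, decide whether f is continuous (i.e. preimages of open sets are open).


f IS continuous.

Compute f^{-1}(U) for each U ∈ τ_Y:
  U = ∅: f^{-1}(U) = ∅ ∈ τ_X ✓.
  U = {p2}: f^{-1}(U) = {q} ∈ τ_X ✓.
  U = {p1, p3}: f^{-1}(U) = {p} ∈ τ_X ✓.
  U = {p1, p2, p3}: f^{-1}(U) = {p, q} ∈ τ_X ✓.
Every preimage lies in τ_X, so f IS continuous.


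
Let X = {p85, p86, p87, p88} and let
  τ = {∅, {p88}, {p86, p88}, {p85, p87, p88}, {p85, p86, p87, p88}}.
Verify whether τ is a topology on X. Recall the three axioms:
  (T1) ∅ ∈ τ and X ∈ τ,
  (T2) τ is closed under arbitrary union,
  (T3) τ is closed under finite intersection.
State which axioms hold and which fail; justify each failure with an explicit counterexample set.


τ IS a topology on X.

Axiom (T1): ∅ ∈ τ? Yes; X ∈ τ? Yes.
Axiom (T2/T3): check pairwise unions and intersections of members of τ.
All pairwise intersections and unions checked — each lies in τ. Therefore τ satisfies (T1), (T2), (T3): it IS a topology on X.


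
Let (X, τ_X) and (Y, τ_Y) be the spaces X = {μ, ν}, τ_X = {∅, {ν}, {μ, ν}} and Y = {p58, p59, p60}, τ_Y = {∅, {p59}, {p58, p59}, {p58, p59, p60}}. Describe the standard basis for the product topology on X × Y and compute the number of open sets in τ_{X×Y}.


Basis B = {∅ × ∅, {ν} × {p59}, {μ, ν} × {p59}, {ν} × {p58, p59}, {ν} × {p58, p59, p60}, {μ, ν} × {p58, p59}, {μ, ν} × {p58, p59, p60}}; |τ_{X×Y}| = 10.

Enumerate products U × V with U ∈ τ_X, V ∈ τ_Y (deduplicated):
  ∅ × ∅ = {} (∅)
  {ν} × {p59} = {(ν,p59)}
  {μ, ν} × {p59} = {(μ,p59), (ν,p59)}
  {ν} × {p58, p59} = {(ν,p58), (ν,p59)}
  {ν} × {p58, p59, p60} = {(ν,p58), (ν,p59), (ν,p60)}
  {μ, ν} × {p58, p59} = {(μ,p58), (μ,p59), (ν,p58), (ν,p59)}
  {μ, ν} × {p58, p59, p60} = {(μ,p58), (μ,p59), (μ,p60), (ν,p58), (ν,p59), (ν,p60)}
These 7 distinct sets form the basis B.
Close under arbitrary unions to get τ_{X×Y}; counting gives |τ_{X×Y}| = 10.


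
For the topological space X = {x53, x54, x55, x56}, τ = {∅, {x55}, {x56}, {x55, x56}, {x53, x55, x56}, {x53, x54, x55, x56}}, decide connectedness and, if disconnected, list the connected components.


(X, τ) is connected.

Find clopen sets (U ∈ τ with X ∖ U ∈ τ):
  U = ∅, X ∖ U = {x53, x54, x55, x56} — both open, so U is clopen.
  U = {x53, x54, x55, x56}, X ∖ U = ∅ — both open, so U is clopen.
Only trivial clopens (∅ and X) exist, so (X, τ) is connected.
Compute connected components by grouping points that agree on all clopens:
  component: {x53, x54, x55, x56}


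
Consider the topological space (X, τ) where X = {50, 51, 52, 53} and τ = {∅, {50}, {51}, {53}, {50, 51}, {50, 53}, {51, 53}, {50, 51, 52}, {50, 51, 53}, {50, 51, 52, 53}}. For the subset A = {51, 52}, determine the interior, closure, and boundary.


int(A) = {51}, cl(A) = {51, 52}, ∂A = {52}.

Closed sets in (X, τ) are complements of opens:
  closed(X, τ) = {∅, {52}, {53}, {50, 52}, {51, 52}, {52, 53}, {50, 51, 52}, {50, 52, 53}, {51, 52, 53}, {50, 51, 52, 53}}.
int(A) = ⋃ {U ∈ τ : U ⊆ A}. Opens contained in A: ∅, {51}.
Taking the union of these: int(A) = {51}.
cl(A) = ⋂ {C closed : A ⊆ C}. Closed sets containing A: {51, 52}, {50, 51, 52}, {51, 52, 53}, {50, 51, 52, 53}.
Intersecting these: cl(A) = {51, 52}.
∂A = cl(A) ∖ int(A) = {51, 52} ∖ {51} = {52}.


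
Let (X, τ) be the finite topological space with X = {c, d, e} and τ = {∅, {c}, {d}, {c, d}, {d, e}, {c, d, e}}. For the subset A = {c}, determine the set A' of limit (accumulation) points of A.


A' = ∅

For each x ∈ X, list the open sets U ∈ τ with x ∈ U, then check whether U ∩ (A ∖ {x}) ≠ ∅ for every such U.
  x = c: open {c} ∋ x has {c} ∩ (A ∖ {c}) = ∅, so x is NOT a limit point.
  x = d: open {d} ∋ x has {d} ∩ (A ∖ {d}) = ∅, so x is NOT a limit point.
  x = e: open {d, e} ∋ x has {d, e} ∩ (A ∖ {e}) = ∅, so x is NOT a limit point.
Collecting: A' = ∅.


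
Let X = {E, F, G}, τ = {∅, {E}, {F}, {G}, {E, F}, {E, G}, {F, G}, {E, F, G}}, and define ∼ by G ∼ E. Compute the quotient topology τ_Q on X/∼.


X/∼ = {[E=G], [F]}; |τ_Q| = 4.

Equivalence classes: [E=G], [F].
Quotient map π: X → X/∼ sends E ↦ [E=G], F ↦ [F], G ↦ [E=G].
For each subset V ⊆ X/∼, compute π^{-1}(V) ⊆ X and check whether π^{-1}(V) ∈ τ. V is open in τ_Q iff π^{-1}(V) ∈ τ.
  V = {}: π^{-1}(V) = ∅ ∈ τ ✓.
  V = {[E=G]}: π^{-1}(V) = {E, G} ∈ τ ✓.
  V = {[F]}: π^{-1}(V) = {F} ∈ τ ✓.
  V = {[E=G], [F]}: π^{-1}(V) = {E, F, G} ∈ τ ✓.
Open sets in the quotient: τ_Q = {{}, {[E=G]}, {[F]}, {[E=G], [F]}} (4 elements).


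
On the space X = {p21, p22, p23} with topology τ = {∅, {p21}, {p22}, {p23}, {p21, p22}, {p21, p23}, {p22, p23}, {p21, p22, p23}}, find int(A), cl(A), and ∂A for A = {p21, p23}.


int(A) = {p21, p23}, cl(A) = {p21, p23}, ∂A = ∅.

Closed sets in (X, τ) are complements of opens:
  closed(X, τ) = {∅, {p21}, {p22}, {p23}, {p21, p22}, {p21, p23}, {p22, p23}, {p21, p22, p23}}.
int(A) = ⋃ {U ∈ τ : U ⊆ A}. Opens contained in A: ∅, {p21}, {p23}, {p21, p23}.
Taking the union of these: int(A) = {p21, p23}.
cl(A) = ⋂ {C closed : A ⊆ C}. Closed sets containing A: {p21, p23}, {p21, p22, p23}.
Intersecting these: cl(A) = {p21, p23}.
∂A = cl(A) ∖ int(A) = {p21, p23} ∖ {p21, p23} = ∅.


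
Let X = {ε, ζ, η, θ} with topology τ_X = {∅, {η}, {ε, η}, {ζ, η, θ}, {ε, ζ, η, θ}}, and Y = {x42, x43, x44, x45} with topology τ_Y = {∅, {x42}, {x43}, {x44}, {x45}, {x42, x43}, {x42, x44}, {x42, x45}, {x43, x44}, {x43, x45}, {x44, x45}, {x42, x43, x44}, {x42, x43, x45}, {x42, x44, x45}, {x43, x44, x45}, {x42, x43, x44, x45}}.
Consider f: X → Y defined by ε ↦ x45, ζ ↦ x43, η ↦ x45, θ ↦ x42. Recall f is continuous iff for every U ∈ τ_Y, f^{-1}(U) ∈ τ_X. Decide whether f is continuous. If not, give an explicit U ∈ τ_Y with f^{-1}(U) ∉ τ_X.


f is NOT continuous.

Compute f^{-1}(U) for each U ∈ τ_Y:
  U = ∅: f^{-1}(U) = ∅ ∈ τ_X ✓.
  U = {x42}: f^{-1}(U) = {θ} ∉ τ_X ✗.
  U = {x43}: f^{-1}(U) = {ζ} ∉ τ_X ✗.
  U = {x44}: f^{-1}(U) = ∅ ∈ τ_X ✓.
  U = {x45}: f^{-1}(U) = {ε, η} ∈ τ_X ✓.
  U = {x42, x43}: f^{-1}(U) = {ζ, θ} ∉ τ_X ✗.
  U = {x42, x44}: f^{-1}(U) = {θ} ∉ τ_X ✗.
  U = {x42, x45}: f^{-1}(U) = {ε, η, θ} ∉ τ_X ✗.
  U = {x43, x44}: f^{-1}(U) = {ζ} ∉ τ_X ✗.
  U = {x43, x45}: f^{-1}(U) = {ε, ζ, η} ∉ τ_X ✗.
  U = {x44, x45}: f^{-1}(U) = {ε, η} ∈ τ_X ✓.
  U = {x42, x43, x44}: f^{-1}(U) = {ζ, θ} ∉ τ_X ✗.
  U = {x42, x43, x45}: f^{-1}(U) = {ε, ζ, η, θ} ∈ τ_X ✓.
  U = {x42, x44, x45}: f^{-1}(U) = {ε, η, θ} ∉ τ_X ✗.
  U = {x43, x44, x45}: f^{-1}(U) = {ε, ζ, η} ∉ τ_X ✗.
  U = {x42, x43, x44, x45}: f^{-1}(U) = {ε, ζ, η, θ} ∈ τ_X ✓.
Found U = {x42} with f^{-1}(U) = {θ} not in τ_X. Therefore f is NOT continuous.


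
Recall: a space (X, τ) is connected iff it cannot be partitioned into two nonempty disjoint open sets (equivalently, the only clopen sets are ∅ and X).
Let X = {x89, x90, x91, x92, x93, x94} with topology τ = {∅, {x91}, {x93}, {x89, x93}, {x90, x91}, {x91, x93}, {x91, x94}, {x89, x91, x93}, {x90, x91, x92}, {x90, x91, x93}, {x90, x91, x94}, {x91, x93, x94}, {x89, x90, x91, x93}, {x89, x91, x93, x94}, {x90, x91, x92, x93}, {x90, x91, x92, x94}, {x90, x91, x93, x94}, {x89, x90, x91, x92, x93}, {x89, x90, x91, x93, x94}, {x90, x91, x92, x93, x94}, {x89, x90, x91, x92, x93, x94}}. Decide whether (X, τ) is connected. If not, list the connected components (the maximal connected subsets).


(X, τ) is disconnected; components = [{x89, x93}, {x90, x91, x92, x94}].

Find clopen sets (U ∈ τ with X ∖ U ∈ τ):
  U = ∅, X ∖ U = {x89, x90, x91, x92, x93, x94} — both open, so U is clopen.
  U = {x89, x93}, X ∖ U = {x90, x91, x92, x94} — both open, so U is clopen.
  U = {x90, x91, x92, x94}, X ∖ U = {x89, x93} — both open, so U is clopen.
  U = {x89, x90, x91, x92, x93, x94}, X ∖ U = ∅ — both open, so U is clopen.
Nontrivial clopen(s) exist: e.g. {x90, x91, x92, x94}. So (X, τ) is disconnected.
Compute connected components by grouping points that agree on all clopens:
  component: {x89, x93}
  component: {x90, x91, x92, x94}


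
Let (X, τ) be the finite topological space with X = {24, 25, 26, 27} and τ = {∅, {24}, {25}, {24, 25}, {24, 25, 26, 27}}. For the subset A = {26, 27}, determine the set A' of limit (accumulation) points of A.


A' = {26, 27}

For each x ∈ X, list the open sets U ∈ τ with x ∈ U, then check whether U ∩ (A ∖ {x}) ≠ ∅ for every such U.
  x = 24: open {24} ∋ x has {24} ∩ (A ∖ {24}) = ∅, so x is NOT a limit point.
  x = 25: open {25} ∋ x has {25} ∩ (A ∖ {25}) = ∅, so x is NOT a limit point.
  x = 26: opens ∋ x are {24, 25, 26, 27}; each meets A ∖ {26}, so x IS a limit point.
  x = 27: opens ∋ x are {24, 25, 26, 27}; each meets A ∖ {27}, so x IS a limit point.
Collecting: A' = {26, 27}.


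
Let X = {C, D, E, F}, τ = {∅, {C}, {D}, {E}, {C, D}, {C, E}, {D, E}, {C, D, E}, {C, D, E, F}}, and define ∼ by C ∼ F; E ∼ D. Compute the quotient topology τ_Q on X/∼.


X/∼ = {[C=F], [D=E]}; |τ_Q| = 3.

Equivalence classes: [C=F], [D=E].
Quotient map π: X → X/∼ sends C ↦ [C=F], D ↦ [D=E], E ↦ [D=E], F ↦ [C=F].
For each subset V ⊆ X/∼, compute π^{-1}(V) ⊆ X and check whether π^{-1}(V) ∈ τ. V is open in τ_Q iff π^{-1}(V) ∈ τ.
  V = {}: π^{-1}(V) = ∅ ∈ τ ✓.
  V = {[C=F]}: π^{-1}(V) = {C, F} ∉ τ ✗.
  V = {[D=E]}: π^{-1}(V) = {D, E} ∈ τ ✓.
  V = {[C=F], [D=E]}: π^{-1}(V) = {C, D, E, F} ∈ τ ✓.
Open sets in the quotient: τ_Q = {{}, {[D=E]}, {[C=F], [D=E]}} (3 elements).


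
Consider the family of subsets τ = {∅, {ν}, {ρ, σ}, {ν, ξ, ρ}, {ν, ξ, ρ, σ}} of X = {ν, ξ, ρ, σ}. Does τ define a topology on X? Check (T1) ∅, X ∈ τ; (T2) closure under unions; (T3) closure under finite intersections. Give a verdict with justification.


τ is NOT a topology on X.

Axiom (T1): ∅ ∈ τ? Yes; X ∈ τ? Yes.
Axiom (T2/T3): check pairwise unions and intersections of members of τ.
Counterexample for (T2): {ν} ∪ {ρ, σ} = {ν, ρ, σ} ∉ τ. Therefore τ is NOT a topology.


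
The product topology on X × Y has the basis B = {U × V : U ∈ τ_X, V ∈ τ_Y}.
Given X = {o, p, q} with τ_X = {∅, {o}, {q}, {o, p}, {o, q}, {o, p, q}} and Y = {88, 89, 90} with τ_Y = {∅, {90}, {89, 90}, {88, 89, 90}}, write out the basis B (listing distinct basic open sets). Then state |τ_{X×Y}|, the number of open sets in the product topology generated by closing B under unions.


Basis B = {∅ × ∅, {o} × {90}, {q} × {90}, {o} × {89, 90}, {o, p} × {90}, {o, q} × {90}, {q} × {89, 90}, {o} × {88, 89, 90}, {o, p, q} × {90}, {q} × {88, 89, 90}, {o, p} × {89, 90}, {o, q} × {89, 90}, {o, p} × {88, 89, 90}, {o, q} × {88, 89, 90}, {o, p, q} × {89, 90}, {o, p, q} × {88, 89, 90}}; |τ_{X×Y}| = 40.

Enumerate products U × V with U ∈ τ_X, V ∈ τ_Y (deduplicated):
  ∅ × ∅ = {} (∅)
  {o} × {90} = {(o,90)}
  {q} × {90} = {(q,90)}
  {o} × {89, 90} = {(o,89), (o,90)}
  {o, p} × {90} = {(o,90), (p,90)}
  {o, q} × {90} = {(o,90), (q,90)}
  {q} × {89, 90} = {(q,89), (q,90)}
  {o} × {88, 89, 90} = {(o,88), (o,89), (o,90)}
  {o, p, q} × {90} = {(o,90), (p,90), (q,90)}
  {q} × {88, 89, 90} = {(q,88), (q,89), (q,90)}
  {o, p} × {89, 90} = {(o,89), (o,90), (p,89), (p,90)}
  {o, q} × {89, 90} = {(o,89), (o,90), (q,89), (q,90)}
  {o, p} × {88, 89, 90} = {(o,88), (o,89), (o,90), (p,88), (p,89), (p,90)}
  {o, q} × {88, 89, 90} = {(o,88), (o,89), (o,90), (q,88), (q,89), (q,90)}
  {o, p, q} × {89, 90} = {(o,89), (o,90), (p,89), (p,90), (q,89), (q,90)}
  {o, p, q} × {88, 89, 90} = {(o,88), (o,89), (o,90), (p,88), (p,89), (p,90), (q,88), (q,89), (q,90)}
These 16 distinct sets form the basis B.
Close under arbitrary unions to get τ_{X×Y}; counting gives |τ_{X×Y}| = 40.


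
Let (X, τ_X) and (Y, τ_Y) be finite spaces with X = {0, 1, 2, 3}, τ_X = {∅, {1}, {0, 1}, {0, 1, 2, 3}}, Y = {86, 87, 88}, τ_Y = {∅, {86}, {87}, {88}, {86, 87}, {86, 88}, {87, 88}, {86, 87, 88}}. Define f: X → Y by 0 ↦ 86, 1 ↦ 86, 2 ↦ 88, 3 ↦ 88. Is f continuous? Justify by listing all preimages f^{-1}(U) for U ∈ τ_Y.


f is NOT continuous.

Compute f^{-1}(U) for each U ∈ τ_Y:
  U = ∅: f^{-1}(U) = ∅ ∈ τ_X ✓.
  U = {86}: f^{-1}(U) = {0, 1} ∈ τ_X ✓.
  U = {87}: f^{-1}(U) = ∅ ∈ τ_X ✓.
  U = {88}: f^{-1}(U) = {2, 3} ∉ τ_X ✗.
  U = {86, 87}: f^{-1}(U) = {0, 1} ∈ τ_X ✓.
  U = {86, 88}: f^{-1}(U) = {0, 1, 2, 3} ∈ τ_X ✓.
  U = {87, 88}: f^{-1}(U) = {2, 3} ∉ τ_X ✗.
  U = {86, 87, 88}: f^{-1}(U) = {0, 1, 2, 3} ∈ τ_X ✓.
Found U = {88} with f^{-1}(U) = {2, 3} not in τ_X. Therefore f is NOT continuous.


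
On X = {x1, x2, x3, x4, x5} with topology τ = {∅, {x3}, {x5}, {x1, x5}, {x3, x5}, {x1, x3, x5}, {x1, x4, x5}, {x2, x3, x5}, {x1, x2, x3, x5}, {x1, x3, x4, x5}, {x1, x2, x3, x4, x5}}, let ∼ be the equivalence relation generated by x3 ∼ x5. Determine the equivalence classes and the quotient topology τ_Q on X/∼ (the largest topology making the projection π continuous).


X/∼ = {[x1], [x2], [x3=x5], [x4]}; |τ_Q| = 7.

Equivalence classes: [x1], [x2], [x3=x5], [x4].
Quotient map π: X → X/∼ sends x1 ↦ [x1], x2 ↦ [x2], x3 ↦ [x3=x5], x4 ↦ [x4], x5 ↦ [x3=x5].
For each subset V ⊆ X/∼, compute π^{-1}(V) ⊆ X and check whether π^{-1}(V) ∈ τ. V is open in τ_Q iff π^{-1}(V) ∈ τ.
  V = {}: π^{-1}(V) = ∅ ∈ τ ✓.
  V = {[x1]}: π^{-1}(V) = {x1} ∉ τ ✗.
  V = {[x2]}: π^{-1}(V) = {x2} ∉ τ ✗.
  V = {[x1], [x2]}: π^{-1}(V) = {x1, x2} ∉ τ ✗.
  V = {[x3=x5]}: π^{-1}(V) = {x3, x5} ∈ τ ✓.
  V = {[x1], [x3=x5]}: π^{-1}(V) = {x1, x3, x5} ∈ τ ✓.
  V = {[x2], [x3=x5]}: π^{-1}(V) = {x2, x3, x5} ∈ τ ✓.
  V = {[x1], [x2], [x3=x5]}: π^{-1}(V) = {x1, x2, x3, x5} ∈ τ ✓.
  V = {[x4]}: π^{-1}(V) = {x4} ∉ τ ✗.
  V = {[x1], [x4]}: π^{-1}(V) = {x1, x4} ∉ τ ✗.
  V = {[x2], [x4]}: π^{-1}(V) = {x2, x4} ∉ τ ✗.
  V = {[x1], [x2], [x4]}: π^{-1}(V) = {x1, x2, x4} ∉ τ ✗.
  V = {[x3=x5], [x4]}: π^{-1}(V) = {x3, x4, x5} ∉ τ ✗.
  V = {[x1], [x3=x5], [x4]}: π^{-1}(V) = {x1, x3, x4, x5} ∈ τ ✓.
  V = {[x2], [x3=x5], [x4]}: π^{-1}(V) = {x2, x3, x4, x5} ∉ τ ✗.
  V = {[x1], [x2], [x3=x5], [x4]}: π^{-1}(V) = {x1, x2, x3, x4, x5} ∈ τ ✓.
Open sets in the quotient: τ_Q = {{}, {[x3=x5]}, {[x1], [x3=x5]}, {[x2], [x3=x5]}, {[x1], [x2], [x3=x5]}, {[x1], [x3=x5], [x4]}, {[x1], [x2], [x3=x5], [x4]}} (7 elements).


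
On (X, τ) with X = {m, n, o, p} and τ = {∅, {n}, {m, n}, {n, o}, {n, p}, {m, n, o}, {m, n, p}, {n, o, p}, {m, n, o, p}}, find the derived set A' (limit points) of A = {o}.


A' = ∅

For each x ∈ X, list the open sets U ∈ τ with x ∈ U, then check whether U ∩ (A ∖ {x}) ≠ ∅ for every such U.
  x = m: open {m, n} ∋ x has {m, n} ∩ (A ∖ {m}) = ∅, so x is NOT a limit point.
  x = n: open {n} ∋ x has {n} ∩ (A ∖ {n}) = ∅, so x is NOT a limit point.
  x = o: open {n, o} ∋ x has {n, o} ∩ (A ∖ {o}) = ∅, so x is NOT a limit point.
  x = p: open {n, p} ∋ x has {n, p} ∩ (A ∖ {p}) = ∅, so x is NOT a limit point.
Collecting: A' = ∅.


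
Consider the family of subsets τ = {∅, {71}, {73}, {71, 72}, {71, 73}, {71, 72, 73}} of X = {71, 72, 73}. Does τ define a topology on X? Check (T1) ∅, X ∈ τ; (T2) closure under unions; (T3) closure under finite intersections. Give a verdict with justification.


τ IS a topology on X.

Axiom (T1): ∅ ∈ τ? Yes; X ∈ τ? Yes.
Axiom (T2/T3): check pairwise unions and intersections of members of τ.
All pairwise intersections and unions checked — each lies in τ. Therefore τ satisfies (T1), (T2), (T3): it IS a topology on X.


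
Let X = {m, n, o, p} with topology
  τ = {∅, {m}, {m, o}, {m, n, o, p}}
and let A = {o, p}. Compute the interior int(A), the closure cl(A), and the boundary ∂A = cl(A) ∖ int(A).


int(A) = ∅, cl(A) = {n, o, p}, ∂A = {n, o, p}.

Closed sets in (X, τ) are complements of opens:
  closed(X, τ) = {∅, {n, p}, {n, o, p}, {m, n, o, p}}.
int(A) = ⋃ {U ∈ τ : U ⊆ A}. Opens contained in A: ∅.
Taking the union of these: int(A) = ∅.
cl(A) = ⋂ {C closed : A ⊆ C}. Closed sets containing A: {n, o, p}, {m, n, o, p}.
Intersecting these: cl(A) = {n, o, p}.
∂A = cl(A) ∖ int(A) = {n, o, p} ∖ ∅ = {n, o, p}.


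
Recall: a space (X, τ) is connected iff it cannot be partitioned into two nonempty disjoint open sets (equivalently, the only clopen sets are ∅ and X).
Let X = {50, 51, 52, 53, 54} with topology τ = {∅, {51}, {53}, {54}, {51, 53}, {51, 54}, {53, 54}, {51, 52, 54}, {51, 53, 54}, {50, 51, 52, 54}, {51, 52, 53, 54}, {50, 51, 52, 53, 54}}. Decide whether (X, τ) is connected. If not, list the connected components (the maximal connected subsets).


(X, τ) is disconnected; components = [{53}, {50, 51, 52, 54}].

Find clopen sets (U ∈ τ with X ∖ U ∈ τ):
  U = ∅, X ∖ U = {50, 51, 52, 53, 54} — both open, so U is clopen.
  U = {53}, X ∖ U = {50, 51, 52, 54} — both open, so U is clopen.
  U = {50, 51, 52, 54}, X ∖ U = {53} — both open, so U is clopen.
  U = {50, 51, 52, 53, 54}, X ∖ U = ∅ — both open, so U is clopen.
Nontrivial clopen(s) exist: e.g. {53}. So (X, τ) is disconnected.
Compute connected components by grouping points that agree on all clopens:
  component: {53}
  component: {50, 51, 52, 54}


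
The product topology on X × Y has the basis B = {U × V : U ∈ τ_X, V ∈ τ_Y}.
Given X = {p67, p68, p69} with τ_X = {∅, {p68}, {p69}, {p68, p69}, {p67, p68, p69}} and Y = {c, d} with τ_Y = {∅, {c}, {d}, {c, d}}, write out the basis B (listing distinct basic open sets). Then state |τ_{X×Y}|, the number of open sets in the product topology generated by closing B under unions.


Basis B = {∅ × ∅, {p68} × {c}, {p68} × {d}, {p69} × {c}, {p69} × {d}, {p68} × {c, d}, {p68, p69} × {c}, {p68, p69} × {d}, {p69} × {c, d}, {p67, p68, p69} × {c}, {p67, p68, p69} × {d}, {p68, p69} × {c, d}, {p67, p68, p69} × {c, d}}; |τ_{X×Y}| = 25.

Enumerate products U × V with U ∈ τ_X, V ∈ τ_Y (deduplicated):
  ∅ × ∅ = {} (∅)
  {p68} × {c} = {(p68,c)}
  {p68} × {d} = {(p68,d)}
  {p69} × {c} = {(p69,c)}
  {p69} × {d} = {(p69,d)}
  {p68} × {c, d} = {(p68,c), (p68,d)}
  {p68, p69} × {c} = {(p68,c), (p69,c)}
  {p68, p69} × {d} = {(p68,d), (p69,d)}
  {p69} × {c, d} = {(p69,c), (p69,d)}
  {p67, p68, p69} × {c} = {(p67,c), (p68,c), (p69,c)}
  {p67, p68, p69} × {d} = {(p67,d), (p68,d), (p69,d)}
  {p68, p69} × {c, d} = {(p68,c), (p68,d), (p69,c), (p69,d)}
  {p67, p68, p69} × {c, d} = {(p67,c), (p67,d), (p68,c), (p68,d), (p69,c), (p69,d)}
These 13 distinct sets form the basis B.
Close under arbitrary unions to get τ_{X×Y}; counting gives |τ_{X×Y}| = 25.


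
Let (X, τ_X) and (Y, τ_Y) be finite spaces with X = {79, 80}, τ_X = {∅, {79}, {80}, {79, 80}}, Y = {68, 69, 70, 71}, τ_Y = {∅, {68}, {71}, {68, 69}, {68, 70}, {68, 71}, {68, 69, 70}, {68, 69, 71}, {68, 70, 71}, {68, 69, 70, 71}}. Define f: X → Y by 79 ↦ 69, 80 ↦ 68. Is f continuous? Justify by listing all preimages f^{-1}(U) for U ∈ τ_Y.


f IS continuous.

Compute f^{-1}(U) for each U ∈ τ_Y:
  U = ∅: f^{-1}(U) = ∅ ∈ τ_X ✓.
  U = {68}: f^{-1}(U) = {80} ∈ τ_X ✓.
  U = {71}: f^{-1}(U) = ∅ ∈ τ_X ✓.
  U = {68, 69}: f^{-1}(U) = {79, 80} ∈ τ_X ✓.
  U = {68, 70}: f^{-1}(U) = {80} ∈ τ_X ✓.
  U = {68, 71}: f^{-1}(U) = {80} ∈ τ_X ✓.
  U = {68, 69, 70}: f^{-1}(U) = {79, 80} ∈ τ_X ✓.
  U = {68, 69, 71}: f^{-1}(U) = {79, 80} ∈ τ_X ✓.
  U = {68, 70, 71}: f^{-1}(U) = {80} ∈ τ_X ✓.
  U = {68, 69, 70, 71}: f^{-1}(U) = {79, 80} ∈ τ_X ✓.
Every preimage lies in τ_X, so f IS continuous.


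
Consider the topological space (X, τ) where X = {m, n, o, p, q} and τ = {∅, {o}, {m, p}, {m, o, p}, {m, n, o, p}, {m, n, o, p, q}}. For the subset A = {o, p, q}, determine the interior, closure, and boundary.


int(A) = {o}, cl(A) = {m, n, o, p, q}, ∂A = {m, n, p, q}.

Closed sets in (X, τ) are complements of opens:
  closed(X, τ) = {∅, {q}, {n, q}, {n, o, q}, {m, n, p, q}, {m, n, o, p, q}}.
int(A) = ⋃ {U ∈ τ : U ⊆ A}. Opens contained in A: ∅, {o}.
Taking the union of these: int(A) = {o}.
cl(A) = ⋂ {C closed : A ⊆ C}. Closed sets containing A: {m, n, o, p, q}.
Intersecting these: cl(A) = {m, n, o, p, q}.
∂A = cl(A) ∖ int(A) = {m, n, o, p, q} ∖ {o} = {m, n, p, q}.


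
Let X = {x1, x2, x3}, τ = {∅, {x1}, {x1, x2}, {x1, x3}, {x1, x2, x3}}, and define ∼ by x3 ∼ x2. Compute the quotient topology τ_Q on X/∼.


X/∼ = {[x1], [x2=x3]}; |τ_Q| = 3.

Equivalence classes: [x1], [x2=x3].
Quotient map π: X → X/∼ sends x1 ↦ [x1], x2 ↦ [x2=x3], x3 ↦ [x2=x3].
For each subset V ⊆ X/∼, compute π^{-1}(V) ⊆ X and check whether π^{-1}(V) ∈ τ. V is open in τ_Q iff π^{-1}(V) ∈ τ.
  V = {}: π^{-1}(V) = ∅ ∈ τ ✓.
  V = {[x1]}: π^{-1}(V) = {x1} ∈ τ ✓.
  V = {[x2=x3]}: π^{-1}(V) = {x2, x3} ∉ τ ✗.
  V = {[x1], [x2=x3]}: π^{-1}(V) = {x1, x2, x3} ∈ τ ✓.
Open sets in the quotient: τ_Q = {{}, {[x1]}, {[x1], [x2=x3]}} (3 elements).


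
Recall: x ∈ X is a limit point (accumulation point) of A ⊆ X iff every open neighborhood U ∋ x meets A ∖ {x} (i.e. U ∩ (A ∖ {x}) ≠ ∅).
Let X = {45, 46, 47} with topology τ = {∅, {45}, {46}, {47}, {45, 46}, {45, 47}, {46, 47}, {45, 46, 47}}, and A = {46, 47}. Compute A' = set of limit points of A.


A' = ∅

For each x ∈ X, list the open sets U ∈ τ with x ∈ U, then check whether U ∩ (A ∖ {x}) ≠ ∅ for every such U.
  x = 45: open {45} ∋ x has {45} ∩ (A ∖ {45}) = ∅, so x is NOT a limit point.
  x = 46: open {46} ∋ x has {46} ∩ (A ∖ {46}) = ∅, so x is NOT a limit point.
  x = 47: open {47} ∋ x has {47} ∩ (A ∖ {47}) = ∅, so x is NOT a limit point.
Collecting: A' = ∅.


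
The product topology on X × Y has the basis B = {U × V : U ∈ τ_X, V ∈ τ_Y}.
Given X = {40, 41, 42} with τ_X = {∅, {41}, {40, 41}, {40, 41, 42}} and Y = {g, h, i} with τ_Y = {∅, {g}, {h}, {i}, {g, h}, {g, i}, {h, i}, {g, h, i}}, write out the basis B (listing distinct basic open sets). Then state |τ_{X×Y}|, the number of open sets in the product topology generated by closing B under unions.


Basis B = {∅ × ∅, {41} × {g}, {41} × {h}, {41} × {i}, {40, 41} × {g}, {40, 41} × {h}, {40, 41} × {i}, {41} × {g, h}, {41} × {g, i}, {41} × {h, i}, {40, 41, 42} × {g}, {40, 41, 42} × {h}, {40, 41, 42} × {i}, {41} × {g, h, i}, {40, 41} × {g, h}, {40, 41} × {g, i}, {40, 41} × {h, i}, {40, 41} × {g, h, i}, {40, 41, 42} × {g, h}, {40, 41, 42} × {g, i}, {40, 41, 42} × {h, i}, {40, 41, 42} × {g, h, i}}; |τ_{X×Y}| = 64.

Enumerate products U × V with U ∈ τ_X, V ∈ τ_Y (deduplicated):
  ∅ × ∅ = {} (∅)
  {41} × {g} = {(41,g)}
  {41} × {h} = {(41,h)}
  {41} × {i} = {(41,i)}
  {40, 41} × {g} = {(40,g), (41,g)}
  {40, 41} × {h} = {(40,h), (41,h)}
  {40, 41} × {i} = {(40,i), (41,i)}
  {41} × {g, h} = {(41,g), (41,h)}
  {41} × {g, i} = {(41,g), (41,i)}
  {41} × {h, i} = {(41,h), (41,i)}
  {40, 41, 42} × {g} = {(40,g), (41,g), (42,g)}
  {40, 41, 42} × {h} = {(40,h), (41,h), (42,h)}
  {40, 41, 42} × {i} = {(40,i), (41,i), (42,i)}
  {41} × {g, h, i} = {(41,g), (41,h), (41,i)}
  {40, 41} × {g, h} = {(40,g), (40,h), (41,g), (41,h)}
  {40, 41} × {g, i} = {(40,g), (40,i), (41,g), (41,i)}
  {40, 41} × {h, i} = {(40,h), (40,i), (41,h), (41,i)}
  {40, 41} × {g, h, i} = {(40,g), (40,h), (40,i), (41,g), (41,h), (41,i)}
  {40, 41, 42} × {g, h} = {(40,g), (40,h), (41,g), (41,h), (42,g), (42,h)}
  {40, 41, 42} × {g, i} = {(40,g), (40,i), (41,g), (41,i), (42,g), (42,i)}
  {40, 41, 42} × {h, i} = {(40,h), (40,i), (41,h), (41,i), (42,h), (42,i)}
  {40, 41, 42} × {g, h, i} = {(40,g), (40,h), (40,i), (41,g), (41,h), (41,i), (42,g), (42,h), (42,i)}
These 22 distinct sets form the basis B.
Close under arbitrary unions to get τ_{X×Y}; counting gives |τ_{X×Y}| = 64.


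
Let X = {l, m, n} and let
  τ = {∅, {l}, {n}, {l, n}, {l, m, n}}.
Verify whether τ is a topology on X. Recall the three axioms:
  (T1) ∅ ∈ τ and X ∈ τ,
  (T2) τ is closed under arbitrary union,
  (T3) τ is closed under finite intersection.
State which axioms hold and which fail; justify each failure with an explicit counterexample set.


τ IS a topology on X.

Axiom (T1): ∅ ∈ τ? Yes; X ∈ τ? Yes.
Axiom (T2/T3): check pairwise unions and intersections of members of τ.
All pairwise intersections and unions checked — each lies in τ. Therefore τ satisfies (T1), (T2), (T3): it IS a topology on X.


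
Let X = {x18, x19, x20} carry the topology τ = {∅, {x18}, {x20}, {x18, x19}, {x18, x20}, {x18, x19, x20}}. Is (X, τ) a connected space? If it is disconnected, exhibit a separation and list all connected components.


(X, τ) is disconnected; components = [{x20}, {x18, x19}].

Find clopen sets (U ∈ τ with X ∖ U ∈ τ):
  U = ∅, X ∖ U = {x18, x19, x20} — both open, so U is clopen.
  U = {x20}, X ∖ U = {x18, x19} — both open, so U is clopen.
  U = {x18, x19}, X ∖ U = {x20} — both open, so U is clopen.
  U = {x18, x19, x20}, X ∖ U = ∅ — both open, so U is clopen.
Nontrivial clopen(s) exist: e.g. {x18, x19}. So (X, τ) is disconnected.
Compute connected components by grouping points that agree on all clopens:
  component: {x20}
  component: {x18, x19}


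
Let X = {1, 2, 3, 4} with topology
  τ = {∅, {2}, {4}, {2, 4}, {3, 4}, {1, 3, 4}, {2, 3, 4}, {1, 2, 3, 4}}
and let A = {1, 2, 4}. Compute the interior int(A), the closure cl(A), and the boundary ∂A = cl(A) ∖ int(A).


int(A) = {2, 4}, cl(A) = {1, 2, 3, 4}, ∂A = {1, 3}.

Closed sets in (X, τ) are complements of opens:
  closed(X, τ) = {∅, {1}, {2}, {1, 2}, {1, 3}, {1, 2, 3}, {1, 3, 4}, {1, 2, 3, 4}}.
int(A) = ⋃ {U ∈ τ : U ⊆ A}. Opens contained in A: ∅, {2}, {4}, {2, 4}.
Taking the union of these: int(A) = {2, 4}.
cl(A) = ⋂ {C closed : A ⊆ C}. Closed sets containing A: {1, 2, 3, 4}.
Intersecting these: cl(A) = {1, 2, 3, 4}.
∂A = cl(A) ∖ int(A) = {1, 2, 3, 4} ∖ {2, 4} = {1, 3}.


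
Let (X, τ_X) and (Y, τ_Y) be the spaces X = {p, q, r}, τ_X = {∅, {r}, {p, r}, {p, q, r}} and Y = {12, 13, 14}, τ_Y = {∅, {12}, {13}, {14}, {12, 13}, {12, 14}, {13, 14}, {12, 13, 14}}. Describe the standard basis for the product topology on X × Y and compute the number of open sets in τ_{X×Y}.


Basis B = {∅ × ∅, {r} × {12}, {r} × {13}, {r} × {14}, {p, r} × {12}, {p, r} × {13}, {p, r} × {14}, {r} × {12, 13}, {r} × {12, 14}, {r} × {13, 14}, {p, q, r} × {12}, {p, q, r} × {13}, {p, q, r} × {14}, {r} × {12, 13, 14}, {p, r} × {12, 13}, {p, r} × {12, 14}, {p, r} × {13, 14}, {p, r} × {12, 13, 14}, {p, q, r} × {12, 13}, {p, q, r} × {12, 14}, {p, q, r} × {13, 14}, {p, q, r} × {12, 13, 14}}; |τ_{X×Y}| = 64.

Enumerate products U × V with U ∈ τ_X, V ∈ τ_Y (deduplicated):
  ∅ × ∅ = {} (∅)
  {r} × {12} = {(r,12)}
  {r} × {13} = {(r,13)}
  {r} × {14} = {(r,14)}
  {p, r} × {12} = {(p,12), (r,12)}
  {p, r} × {13} = {(p,13), (r,13)}
  {p, r} × {14} = {(p,14), (r,14)}
  {r} × {12, 13} = {(r,12), (r,13)}
  {r} × {12, 14} = {(r,12), (r,14)}
  {r} × {13, 14} = {(r,13), (r,14)}
  {p, q, r} × {12} = {(p,12), (q,12), (r,12)}
  {p, q, r} × {13} = {(p,13), (q,13), (r,13)}
  {p, q, r} × {14} = {(p,14), (q,14), (r,14)}
  {r} × {12, 13, 14} = {(r,12), (r,13), (r,14)}
  {p, r} × {12, 13} = {(p,12), (p,13), (r,12), (r,13)}
  {p, r} × {12, 14} = {(p,12), (p,14), (r,12), (r,14)}
  {p, r} × {13, 14} = {(p,13), (p,14), (r,13), (r,14)}
  {p, r} × {12, 13, 14} = {(p,12), (p,13), (p,14), (r,12), (r,13), (r,14)}
  {p, q, r} × {12, 13} = {(p,12), (p,13), (q,12), (q,13), (r,12), (r,13)}
  {p, q, r} × {12, 14} = {(p,12), (p,14), (q,12), (q,14), (r,12), (r,14)}
  {p, q, r} × {13, 14} = {(p,13), (p,14), (q,13), (q,14), (r,13), (r,14)}
  {p, q, r} × {12, 13, 14} = {(p,12), (p,13), (p,14), (q,12), (q,13), (q,14), (r,12), (r,13), (r,14)}
These 22 distinct sets form the basis B.
Close under arbitrary unions to get τ_{X×Y}; counting gives |τ_{X×Y}| = 64.


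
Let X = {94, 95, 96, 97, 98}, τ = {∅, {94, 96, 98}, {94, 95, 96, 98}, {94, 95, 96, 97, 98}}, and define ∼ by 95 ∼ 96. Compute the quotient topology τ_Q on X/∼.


X/∼ = {[94], [95=96], [97], [98]}; |τ_Q| = 3.

Equivalence classes: [94], [95=96], [97], [98].
Quotient map π: X → X/∼ sends 94 ↦ [94], 95 ↦ [95=96], 96 ↦ [95=96], 97 ↦ [97], 98 ↦ [98].
For each subset V ⊆ X/∼, compute π^{-1}(V) ⊆ X and check whether π^{-1}(V) ∈ τ. V is open in τ_Q iff π^{-1}(V) ∈ τ.
  V = {}: π^{-1}(V) = ∅ ∈ τ ✓.
  V = {[94]}: π^{-1}(V) = {94} ∉ τ ✗.
  V = {[95=96]}: π^{-1}(V) = {95, 96} ∉ τ ✗.
  V = {[94], [95=96]}: π^{-1}(V) = {94, 95, 96} ∉ τ ✗.
  V = {[97]}: π^{-1}(V) = {97} ∉ τ ✗.
  V = {[94], [97]}: π^{-1}(V) = {94, 97} ∉ τ ✗.
  V = {[95=96], [97]}: π^{-1}(V) = {95, 96, 97} ∉ τ ✗.
  V = {[94], [95=96], [97]}: π^{-1}(V) = {94, 95, 96, 97} ∉ τ ✗.
  V = {[98]}: π^{-1}(V) = {98} ∉ τ ✗.
  V = {[94], [98]}: π^{-1}(V) = {94, 98} ∉ τ ✗.
  V = {[95=96], [98]}: π^{-1}(V) = {95, 96, 98} ∉ τ ✗.
  V = {[94], [95=96], [98]}: π^{-1}(V) = {94, 95, 96, 98} ∈ τ ✓.
  V = {[97], [98]}: π^{-1}(V) = {97, 98} ∉ τ ✗.
  V = {[94], [97], [98]}: π^{-1}(V) = {94, 97, 98} ∉ τ ✗.
  V = {[95=96], [97], [98]}: π^{-1}(V) = {95, 96, 97, 98} ∉ τ ✗.
  V = {[94], [95=96], [97], [98]}: π^{-1}(V) = {94, 95, 96, 97, 98} ∈ τ ✓.
Open sets in the quotient: τ_Q = {{}, {[94], [95=96], [98]}, {[94], [95=96], [97], [98]}} (3 elements).
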